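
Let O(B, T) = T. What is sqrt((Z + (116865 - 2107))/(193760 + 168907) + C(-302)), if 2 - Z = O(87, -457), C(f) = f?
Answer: I*sqrt(39679475168739)/362667 ≈ 17.369*I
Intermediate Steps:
Z = 459 (Z = 2 - 1*(-457) = 2 + 457 = 459)
sqrt((Z + (116865 - 2107))/(193760 + 168907) + C(-302)) = sqrt((459 + (116865 - 2107))/(193760 + 168907) - 302) = sqrt((459 + 114758)/362667 - 302) = sqrt(115217*(1/362667) - 302) = sqrt(115217/362667 - 302) = sqrt(-109410217/362667) = I*sqrt(39679475168739)/362667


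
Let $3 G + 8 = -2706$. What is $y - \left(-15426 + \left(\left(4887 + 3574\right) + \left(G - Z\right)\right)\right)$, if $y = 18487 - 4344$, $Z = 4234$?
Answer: $\frac{78740}{3} \approx 26247.0$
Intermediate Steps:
$G = - \frac{2714}{3}$ ($G = - \frac{8}{3} + \frac{1}{3} \left(-2706\right) = - \frac{8}{3} - 902 = - \frac{2714}{3} \approx -904.67$)
$y = 14143$
$y - \left(-15426 + \left(\left(4887 + 3574\right) + \left(G - Z\right)\right)\right) = 14143 - \left(-15426 + \left(\left(4887 + 3574\right) - \frac{15416}{3}\right)\right) = 14143 - \left(-15426 + \left(8461 - \frac{15416}{3}\right)\right) = 14143 - \left(-15426 + \frac{9967}{3}\right) = 14143 - - \frac{36311}{3} = 14143 + \frac{36311}{3} = \frac{78740}{3}$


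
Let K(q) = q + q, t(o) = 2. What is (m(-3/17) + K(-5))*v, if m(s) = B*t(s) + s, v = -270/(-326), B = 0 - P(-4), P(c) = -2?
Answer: -14175/2771 ≈ -5.1155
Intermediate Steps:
B = 2 (B = 0 - 1*(-2) = 0 + 2 = 2)
K(q) = 2*q
v = 135/163 (v = -270*(-1/326) = 135/163 ≈ 0.82822)
m(s) = 4 + s (m(s) = 2*2 + s = 4 + s)
(m(-3/17) + K(-5))*v = ((4 - 3/17) + 2*(-5))*(135/163) = ((4 - 3*1/17) - 10)*(135/163) = ((4 - 3/17) - 10)*(135/163) = (65/17 - 10)*(135/163) = -105/17*135/163 = -14175/2771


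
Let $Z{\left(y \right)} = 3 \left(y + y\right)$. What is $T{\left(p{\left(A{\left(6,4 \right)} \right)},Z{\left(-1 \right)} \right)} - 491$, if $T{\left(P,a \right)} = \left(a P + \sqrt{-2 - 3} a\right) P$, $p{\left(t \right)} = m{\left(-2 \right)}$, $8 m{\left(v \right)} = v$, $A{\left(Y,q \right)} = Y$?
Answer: $- \frac{3931}{8} + \frac{3 i \sqrt{5}}{2} \approx -491.38 + 3.3541 i$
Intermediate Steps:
$m{\left(v \right)} = \frac{v}{8}$
$p{\left(t \right)} = - \frac{1}{4}$ ($p{\left(t \right)} = \frac{1}{8} \left(-2\right) = - \frac{1}{4}$)
$Z{\left(y \right)} = 6 y$ ($Z{\left(y \right)} = 3 \cdot 2 y = 6 y$)
$T{\left(P,a \right)} = P \left(P a + i a \sqrt{5}\right)$ ($T{\left(P,a \right)} = \left(P a + \sqrt{-5} a\right) P = \left(P a + i \sqrt{5} a\right) P = \left(P a + i a \sqrt{5}\right) P = P \left(P a + i a \sqrt{5}\right)$)
$T{\left(p{\left(A{\left(6,4 \right)} \right)},Z{\left(-1 \right)} \right)} - 491 = - \frac{6 \left(-1\right) \left(- \frac{1}{4} + i \sqrt{5}\right)}{4} - 491 = \left(- \frac{1}{4}\right) \left(-6\right) \left(- \frac{1}{4} + i \sqrt{5}\right) - 491 = \left(- \frac{3}{8} + \frac{3 i \sqrt{5}}{2}\right) - 491 = - \frac{3931}{8} + \frac{3 i \sqrt{5}}{2}$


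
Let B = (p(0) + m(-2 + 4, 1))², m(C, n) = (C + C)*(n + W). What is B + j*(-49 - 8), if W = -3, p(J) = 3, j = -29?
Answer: 1678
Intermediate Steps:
m(C, n) = 2*C*(-3 + n) (m(C, n) = (C + C)*(n - 3) = (2*C)*(-3 + n) = 2*C*(-3 + n))
B = 25 (B = (3 + 2*(-2 + 4)*(-3 + 1))² = (3 + 2*2*(-2))² = (3 - 8)² = (-5)² = 25)
B + j*(-49 - 8) = 25 - 29*(-49 - 8) = 25 - 29*(-57) = 25 + 1653 = 1678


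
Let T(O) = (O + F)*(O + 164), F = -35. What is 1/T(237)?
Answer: 1/81002 ≈ 1.2345e-5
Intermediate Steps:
T(O) = (-35 + O)*(164 + O) (T(O) = (O - 35)*(O + 164) = (-35 + O)*(164 + O))
1/T(237) = 1/(-5740 + 237**2 + 129*237) = 1/(-5740 + 56169 + 30573) = 1/81002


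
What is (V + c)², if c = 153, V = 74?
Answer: 51529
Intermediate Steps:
(V + c)² = (74 + 153)² = 227² = 51529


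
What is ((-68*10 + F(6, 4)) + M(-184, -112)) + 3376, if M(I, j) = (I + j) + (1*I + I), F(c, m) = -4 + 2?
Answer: 2030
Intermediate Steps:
F(c, m) = -2
M(I, j) = j + 3*I (M(I, j) = (I + j) + (I + I) = (I + j) + 2*I = j + 3*I)
((-68*10 + F(6, 4)) + M(-184, -112)) + 3376 = ((-68*10 - 2) + (-112 + 3*(-184))) + 3376 = ((-680 - 2) + (-112 - 552)) + 3376 = (-682 - 664) + 3376 = -1346 + 3376 = 2030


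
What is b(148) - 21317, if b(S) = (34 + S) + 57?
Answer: -21078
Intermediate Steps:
b(S) = 91 + S
b(148) - 21317 = (91 + 148) - 21317 = 239 - 21317 = -21078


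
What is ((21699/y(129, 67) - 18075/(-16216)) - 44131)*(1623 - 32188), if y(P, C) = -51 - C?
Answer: 1295862426200015/956744 ≈ 1.3545e+9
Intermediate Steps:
((21699/y(129, 67) - 18075/(-16216)) - 44131)*(1623 - 32188) = ((21699/(-51 - 1*67) - 18075/(-16216)) - 44131)*(1623 - 32188) = ((21699/(-51 - 67) - 18075*(-1/16216)) - 44131)*(-30565) = ((21699/(-118) + 18075/16216) - 44131)*(-30565) = ((21699*(-1/118) + 18075/16216) - 44131)*(-30565) = ((-21699/118 + 18075/16216) - 44131)*(-30565) = (-174869067/956744 - 44131)*(-30565) = -42396938531/956744*(-30565) = 1295862426200015/956744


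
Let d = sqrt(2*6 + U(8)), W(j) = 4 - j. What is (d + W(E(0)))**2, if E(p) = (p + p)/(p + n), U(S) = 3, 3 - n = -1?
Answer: (4 + sqrt(15))**2 ≈ 61.984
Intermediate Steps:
n = 4 (n = 3 - 1*(-1) = 3 + 1 = 4)
E(p) = 2*p/(4 + p) (E(p) = (p + p)/(p + 4) = (2*p)/(4 + p) = 2*p/(4 + p))
d = sqrt(15) (d = sqrt(2*6 + 3) = sqrt(12 + 3) = sqrt(15) ≈ 3.8730)
(d + W(E(0)))**2 = (sqrt(15) + (4 - 2*0/(4 + 0)))**2 = (sqrt(15) + (4 - 2*0/4))**2 = (sqrt(15) + (4 - 1*0))**2 = (sqrt(15) + (4 + 0))**2 = (sqrt(15) + 4)**2 = (4 + sqrt(15))**2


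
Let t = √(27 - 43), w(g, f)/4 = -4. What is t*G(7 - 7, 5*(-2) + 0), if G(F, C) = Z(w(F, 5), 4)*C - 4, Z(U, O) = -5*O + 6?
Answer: 544*I ≈ 544.0*I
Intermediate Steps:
w(g, f) = -16 (w(g, f) = 4*(-4) = -16)
Z(U, O) = 6 - 5*O
G(F, C) = -4 - 14*C (G(F, C) = (6 - 5*4)*C - 4 = (6 - 20)*C - 4 = -14*C - 4 = -4 - 14*C)
t = 4*I (t = √(-16) = 4*I ≈ 4.0*I)
t*G(7 - 7, 5*(-2) + 0) = (4*I)*(-4 - 14*(5*(-2) + 0)) = (4*I)*(-4 - 14*(-10 + 0)) = (4*I)*(-4 - 14*(-10)) = (4*I)*(-4 + 140) = (4*I)*136 = 544*I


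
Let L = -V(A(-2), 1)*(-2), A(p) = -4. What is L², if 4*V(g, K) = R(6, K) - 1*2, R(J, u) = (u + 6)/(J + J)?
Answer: 289/576 ≈ 0.50174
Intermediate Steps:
R(J, u) = (6 + u)/(2*J) (R(J, u) = (6 + u)/((2*J)) = (6 + u)*(1/(2*J)) = (6 + u)/(2*J))
V(g, K) = -3/8 + K/48 (V(g, K) = ((½)*(6 + K)/6 - 1*2)/4 = ((½)*(⅙)*(6 + K) - 2)/4 = ((½ + K/12) - 2)/4 = (-3/2 + K/12)/4 = -3/8 + K/48)
L = -17/24 (L = -(-3/8 + (1/48)*1)*(-2) = -(-3/8 + 1/48)*(-2) = -(-17)*(-2)/48 = -1*17/24 = -17/24 ≈ -0.70833)
L² = (-17/24)² = 289/576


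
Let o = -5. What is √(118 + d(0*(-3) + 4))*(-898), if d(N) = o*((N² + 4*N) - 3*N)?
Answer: -2694*√2 ≈ -3809.9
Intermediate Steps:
d(N) = -5*N - 5*N² (d(N) = -5*((N² + 4*N) - 3*N) = -5*(N + N²) = -5*N - 5*N²)
√(118 + d(0*(-3) + 4))*(-898) = √(118 - 5*(0*(-3) + 4)*(1 + (0*(-3) + 4)))*(-898) = √(118 - 5*(0 + 4)*(1 + (0 + 4)))*(-898) = √(118 - 5*4*(1 + 4))*(-898) = √(118 - 5*4*5)*(-898) = √(118 - 100)*(-898) = √18*(-898) = (3*√2)*(-898) = -2694*√2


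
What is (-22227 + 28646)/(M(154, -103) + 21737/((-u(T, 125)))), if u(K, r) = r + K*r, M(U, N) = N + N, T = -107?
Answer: -85051750/2707763 ≈ -31.410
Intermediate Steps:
M(U, N) = 2*N
(-22227 + 28646)/(M(154, -103) + 21737/((-u(T, 125)))) = (-22227 + 28646)/(2*(-103) + 21737/((-125*(1 - 107)))) = 6419/(-206 + 21737/((-125*(-106)))) = 6419/(-206 + 21737/((-1*(-13250)))) = 6419/(-206 + 21737/13250) = 6419/(-2707763/13250) = 6419*(-13250/2707763) = -85051750/2707763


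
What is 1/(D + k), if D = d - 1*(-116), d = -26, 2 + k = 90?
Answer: 1/178 ≈ 0.0056180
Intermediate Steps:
k = 88 (k = -2 + 90 = 88)
D = 90 (D = -26 - 1*(-116) = -26 + 116 = 90)
1/(D + k) = 1/(90 + 88) = 1/178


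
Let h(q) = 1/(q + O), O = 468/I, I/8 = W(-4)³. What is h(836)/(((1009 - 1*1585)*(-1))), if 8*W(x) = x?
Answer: 1/211968 ≈ 4.7177e-6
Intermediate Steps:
W(x) = x/8
I = -1 (I = 8*((⅛)*(-4))³ = 8*(-½)³ = 8*(-⅛) = -1)
O = -468 (O = 468/(-1) = 468*(-1) = -468)
h(q) = 1/(-468 + q) (h(q) = 1/(q - 468) = 1/(-468 + q))
h(836)/(((1009 - 1*1585)*(-1))) = 1/((-468 + 836)*(((1009 - 1*1585)*(-1)))) = 1/(368*(((1009 - 1585)*(-1)))) = 1/(368*((-576*(-1)))) = (1/368)/576 = (1/368)*(1/576) = 1/211968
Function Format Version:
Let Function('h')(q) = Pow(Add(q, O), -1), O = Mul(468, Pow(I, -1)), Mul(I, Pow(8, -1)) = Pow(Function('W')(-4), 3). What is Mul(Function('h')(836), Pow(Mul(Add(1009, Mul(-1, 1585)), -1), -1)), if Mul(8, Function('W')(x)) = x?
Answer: Rational(1, 211968) ≈ 4.7177e-6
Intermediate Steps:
Function('W')(x) = Mul(Rational(1, 8), x)
I = -1 (I = Mul(8, Pow(Mul(Rational(1, 8), -4), 3)) = Mul(8, Pow(Rational(-1, 2), 3)) = Mul(8, Rational(-1, 8)) = -1)
O = -468 (O = Mul(468, Pow(-1, -1)) = Mul(468, -1) = -468)
Function('h')(q) = Pow(Add(-468, q), -1) (Function('h')(q) = Pow(Add(q, -468), -1) = Pow(Add(-468, q), -1))
Mul(Function('h')(836), Pow(Mul(Add(1009, Mul(-1, 1585)), -1), -1)) = Mul(Pow(Add(-468, 836), -1), Pow(Mul(Add(1009, Mul(-1, 1585)), -1), -1)) = Mul(Pow(368, -1), Pow(Mul(Add(1009, -1585), -1), -1)) = Mul(Rational(1, 368), Pow(Mul(-576, -1), -1)) = Mul(Rational(1, 368), Pow(576, -1)) = Mul(Rational(1, 368), Rational(1, 576)) = Rational(1, 211968)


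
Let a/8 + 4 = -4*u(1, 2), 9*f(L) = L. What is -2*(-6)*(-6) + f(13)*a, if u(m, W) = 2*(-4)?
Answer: 2264/9 ≈ 251.56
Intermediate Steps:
u(m, W) = -8
f(L) = L/9
a = 224 (a = -32 + 8*(-4*(-8)) = -32 + 8*32 = -32 + 256 = 224)
-2*(-6)*(-6) + f(13)*a = -2*(-6)*(-6) + ((⅑)*13)*224 = 12*(-6) + (13/9)*224 = -72 + 2912/9 = 2264/9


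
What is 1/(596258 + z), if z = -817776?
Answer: -1/221518 ≈ -4.5143e-6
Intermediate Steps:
1/(596258 + z) = 1/(596258 - 817776) = 1/(-221518) = -1/221518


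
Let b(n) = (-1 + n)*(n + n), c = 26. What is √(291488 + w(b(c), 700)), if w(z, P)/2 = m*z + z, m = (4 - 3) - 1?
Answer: 2*√73522 ≈ 542.30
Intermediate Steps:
b(n) = 2*n*(-1 + n) (b(n) = (-1 + n)*(2*n) = 2*n*(-1 + n))
m = 0 (m = 1 - 1 = 0)
w(z, P) = 2*z (w(z, P) = 2*(0*z + z) = 2*(0 + z) = 2*z)
√(291488 + w(b(c), 700)) = √(291488 + 2*(2*26*(-1 + 26))) = √(291488 + 2*(2*26*25)) = √(291488 + 2*1300) = √(291488 + 2600) = √294088 = 2*√73522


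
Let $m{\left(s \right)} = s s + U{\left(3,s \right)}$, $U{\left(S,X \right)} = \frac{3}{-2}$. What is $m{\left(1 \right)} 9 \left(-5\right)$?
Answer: $\frac{45}{2} \approx 22.5$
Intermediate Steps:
$U{\left(S,X \right)} = - \frac{3}{2}$ ($U{\left(S,X \right)} = 3 \left(- \frac{1}{2}\right) = - \frac{3}{2}$)
$m{\left(s \right)} = - \frac{3}{2} + s^{2}$ ($m{\left(s \right)} = s s - \frac{3}{2} = s^{2} - \frac{3}{2} = - \frac{3}{2} + s^{2}$)
$m{\left(1 \right)} 9 \left(-5\right) = \left(- \frac{3}{2} + 1^{2}\right) 9 \left(-5\right) = \left(- \frac{3}{2} + 1\right) 9 \left(-5\right) = \left(- \frac{1}{2}\right) 9 \left(-5\right) = \left(- \frac{9}{2}\right) \left(-5\right) = \frac{45}{2}$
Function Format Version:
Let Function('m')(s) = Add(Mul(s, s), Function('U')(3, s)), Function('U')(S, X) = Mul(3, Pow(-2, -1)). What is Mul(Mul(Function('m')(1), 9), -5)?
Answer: Rational(45, 2) ≈ 22.500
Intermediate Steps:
Function('U')(S, X) = Rational(-3, 2) (Function('U')(S, X) = Mul(3, Rational(-1, 2)) = Rational(-3, 2))
Function('m')(s) = Add(Rational(-3, 2), Pow(s, 2)) (Function('m')(s) = Add(Mul(s, s), Rational(-3, 2)) = Add(Pow(s, 2), Rational(-3, 2)) = Add(Rational(-3, 2), Pow(s, 2)))
Mul(Mul(Function('m')(1), 9), -5) = Mul(Mul(Add(Rational(-3, 2), Pow(1, 2)), 9), -5) = Mul(Mul(Add(Rational(-3, 2), 1), 9), -5) = Mul(Mul(Rational(-1, 2), 9), -5) = Mul(Rational(-9, 2), -5) = Rational(45, 2)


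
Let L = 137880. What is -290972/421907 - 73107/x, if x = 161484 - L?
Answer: -12570819379/3319564276 ≈ -3.7869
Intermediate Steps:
x = 23604 (x = 161484 - 1*137880 = 161484 - 137880 = 23604)
-290972/421907 - 73107/x = -290972/421907 - 73107/23604 = -290972*1/421907 - 73107*1/23604 = -290972/421907 - 24369/7868 = -12570819379/3319564276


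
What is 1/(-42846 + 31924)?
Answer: -1/10922 ≈ -9.1558e-5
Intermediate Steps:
1/(-42846 + 31924) = 1/(-10922) = -1/10922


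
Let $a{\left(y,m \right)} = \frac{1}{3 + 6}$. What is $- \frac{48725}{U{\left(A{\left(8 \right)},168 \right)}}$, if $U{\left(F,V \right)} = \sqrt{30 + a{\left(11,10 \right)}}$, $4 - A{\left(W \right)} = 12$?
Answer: $- \frac{146175 \sqrt{271}}{271} \approx -8879.5$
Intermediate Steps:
$a{\left(y,m \right)} = \frac{1}{9}$
$A{\left(W \right)} = -8$ ($A{\left(W \right)} = 4 - 12 = -8$)
$U{\left(F,V \right)} = \frac{\sqrt{271}}{3}$ ($U{\left(F,V \right)} = \sqrt{30 + \frac{1}{9}} = \sqrt{\frac{271}{9}} = \frac{\sqrt{271}}{3}$)
$- \frac{48725}{U{\left(A{\left(8 \right)},168 \right)}} = - \frac{48725}{\frac{1}{3} \sqrt{271}} = - 48725 \frac{3 \sqrt{271}}{271} = - \frac{146175 \sqrt{271}}{271}$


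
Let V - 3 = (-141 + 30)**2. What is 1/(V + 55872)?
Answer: 1/68196 ≈ 1.4664e-5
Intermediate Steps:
V = 12324 (V = 3 + (-141 + 30)**2 = 3 + (-111)**2 = 3 + 12321 = 12324)
1/(V + 55872) = 1/(12324 + 55872) = 1/68196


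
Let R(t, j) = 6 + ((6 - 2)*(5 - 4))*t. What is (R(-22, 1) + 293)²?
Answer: 44521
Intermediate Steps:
R(t, j) = 6 + 4*t (R(t, j) = 6 + (4*1)*t = 6 + 4*t)
(R(-22, 1) + 293)² = ((6 + 4*(-22)) + 293)² = ((6 - 88) + 293)² = (-82 + 293)² = 211² = 44521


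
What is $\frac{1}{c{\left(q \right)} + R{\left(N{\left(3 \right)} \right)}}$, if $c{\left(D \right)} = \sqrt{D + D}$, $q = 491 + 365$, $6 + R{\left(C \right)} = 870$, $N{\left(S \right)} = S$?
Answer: $\frac{54}{46549} - \frac{\sqrt{107}}{186196} \approx 0.0011045$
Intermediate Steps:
$R{\left(C \right)} = 864$ ($R{\left(C \right)} = -6 + 870 = 864$)
$q = 856$
$c{\left(D \right)} = \sqrt{2} \sqrt{D}$ ($c{\left(D \right)} = \sqrt{2 D} = \sqrt{2} \sqrt{D}$)
$\frac{1}{c{\left(q \right)} + R{\left(N{\left(3 \right)} \right)}} = \frac{1}{\sqrt{2} \sqrt{856} + 864} = \frac{1}{\sqrt{2} \cdot 2 \sqrt{214} + 864} = \frac{1}{4 \sqrt{107} + 864} = \frac{1}{864 + 4 \sqrt{107}}$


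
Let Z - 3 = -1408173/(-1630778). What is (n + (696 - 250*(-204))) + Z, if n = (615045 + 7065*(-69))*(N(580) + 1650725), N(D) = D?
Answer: 343507921847392395/1630778 ≈ 2.1064e+11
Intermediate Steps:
n = 210640465800 (n = (615045 + 7065*(-69))*(580 + 1650725) = (615045 - 487485)*1651305 = 127560*1651305 = 210640465800)
Z = 6300507/1630778 (Z = 3 - 1408173/(-1630778) = 3 - 1408173*(-1/1630778) = 3 + 1408173/1630778 = 6300507/1630778 ≈ 3.8635)
(n + (696 - 250*(-204))) + Z = (210640465800 + (696 - 250*(-204))) + 6300507/1630778 = (210640465800 + (696 + 51000)) + 6300507/1630778 = (210640465800 + 51696) + 6300507/1630778 = 210640517496 + 6300507/1630778 = 343507921847392395/1630778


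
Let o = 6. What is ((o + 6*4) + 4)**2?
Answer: 1156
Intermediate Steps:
((o + 6*4) + 4)**2 = ((6 + 6*4) + 4)**2 = ((6 + 24) + 4)**2 = (30 + 4)**2 = 34**2 = 1156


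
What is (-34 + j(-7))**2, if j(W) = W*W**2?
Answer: 142129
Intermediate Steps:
j(W) = W**3
(-34 + j(-7))**2 = (-34 + (-7)**3)**2 = (-34 - 343)**2 = (-377)**2 = 142129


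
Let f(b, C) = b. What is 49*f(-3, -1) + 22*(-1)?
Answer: -169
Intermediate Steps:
49*f(-3, -1) + 22*(-1) = 49*(-3) + 22*(-1) = -147 - 22 = -169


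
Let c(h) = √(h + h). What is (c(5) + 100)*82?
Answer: 8200 + 82*√10 ≈ 8459.3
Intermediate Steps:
c(h) = √2*√h (c(h) = √(2*h) = √2*√h)
(c(5) + 100)*82 = (√2*√5 + 100)*82 = (√10 + 100)*82 = (100 + √10)*82 = 8200 + 82*√10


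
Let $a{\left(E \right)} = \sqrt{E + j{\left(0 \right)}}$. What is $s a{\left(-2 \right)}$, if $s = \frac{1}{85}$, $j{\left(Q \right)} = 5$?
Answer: $\frac{\sqrt{3}}{85} \approx 0.020377$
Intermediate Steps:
$s = \frac{1}{85} \approx 0.011765$
$a{\left(E \right)} = \sqrt{5 + E}$ ($a{\left(E \right)} = \sqrt{E + 5} = \sqrt{5 + E}$)
$s a{\left(-2 \right)} = \frac{\sqrt{5 - 2}}{85} = \frac{\sqrt{3}}{85}$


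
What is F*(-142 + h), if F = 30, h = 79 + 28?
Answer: -1050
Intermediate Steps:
h = 107
F*(-142 + h) = 30*(-142 + 107) = 30*(-35) = -1050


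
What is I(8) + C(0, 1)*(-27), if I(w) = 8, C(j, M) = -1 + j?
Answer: 35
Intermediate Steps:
I(8) + C(0, 1)*(-27) = 8 + (-1 + 0)*(-27) = 8 - 1*(-27) = 8 + 27 = 35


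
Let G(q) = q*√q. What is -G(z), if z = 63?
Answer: -189*√7 ≈ -500.05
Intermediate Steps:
G(q) = q^(3/2)
-G(z) = -63^(3/2) = -189*√7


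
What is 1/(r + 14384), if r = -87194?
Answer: -1/72810 ≈ -1.3734e-5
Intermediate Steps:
1/(r + 14384) = 1/(-87194 + 14384) = 1/(-72810) = -1/72810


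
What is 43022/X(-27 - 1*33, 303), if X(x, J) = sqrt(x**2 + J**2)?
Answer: 43022*sqrt(10601)/31803 ≈ 139.28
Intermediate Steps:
X(x, J) = sqrt(J**2 + x**2)
43022/X(-27 - 1*33, 303) = 43022/(sqrt(303**2 + (-27 - 1*33)**2)) = 43022/(sqrt(91809 + (-27 - 33)**2)) = 43022/(sqrt(91809 + (-60)**2)) = 43022/(sqrt(91809 + 3600)) = 43022/(sqrt(95409)) = 43022/((3*sqrt(10601))) = 43022*(sqrt(10601)/31803) = 43022*sqrt(10601)/31803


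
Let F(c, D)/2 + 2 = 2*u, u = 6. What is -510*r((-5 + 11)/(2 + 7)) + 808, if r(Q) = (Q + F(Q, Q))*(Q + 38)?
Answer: -1220216/3 ≈ -4.0674e+5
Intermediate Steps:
F(c, D) = 20 (F(c, D) = -4 + 2*(2*6) = -4 + 2*12 = -4 + 24 = 20)
r(Q) = (20 + Q)*(38 + Q) (r(Q) = (Q + 20)*(Q + 38) = (20 + Q)*(38 + Q))
-510*r((-5 + 11)/(2 + 7)) + 808 = -510*(760 + ((-5 + 11)/(2 + 7))² + 58*((-5 + 11)/(2 + 7))) + 808 = -510*(760 + (6/9)² + 58*(6/9)) + 808 = -510*(760 + (6*(⅑))² + 58*(6*(⅑))) + 808 = -510*(760 + (⅔)² + 58*(⅔)) + 808 = -510*(760 + 4/9 + 116/3) + 808 = -510*7192/9 + 808 = -1222640/3 + 808 = -1220216/3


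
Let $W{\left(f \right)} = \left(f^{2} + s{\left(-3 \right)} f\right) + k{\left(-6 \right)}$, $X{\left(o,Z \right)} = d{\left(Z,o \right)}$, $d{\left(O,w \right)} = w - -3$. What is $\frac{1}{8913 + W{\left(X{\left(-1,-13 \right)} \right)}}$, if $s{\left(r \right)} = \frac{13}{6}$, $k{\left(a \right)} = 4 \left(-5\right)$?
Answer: $\frac{3}{26704} \approx 0.00011234$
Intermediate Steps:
$k{\left(a \right)} = -20$
$d{\left(O,w \right)} = 3 + w$ ($d{\left(O,w \right)} = w + 3 = 3 + w$)
$X{\left(o,Z \right)} = 3 + o$
$s{\left(r \right)} = \frac{13}{6}$ ($s{\left(r \right)} = 13 \cdot \frac{1}{6} = \frac{13}{6}$)
$W{\left(f \right)} = -20 + f^{2} + \frac{13 f}{6}$ ($W{\left(f \right)} = \left(f^{2} + \frac{13 f}{6}\right) - 20 = -20 + f^{2} + \frac{13 f}{6}$)
$\frac{1}{8913 + W{\left(X{\left(-1,-13 \right)} \right)}} = \frac{1}{8913 + \left(-20 + \left(3 - 1\right)^{2} + \frac{13 \left(3 - 1\right)}{6}\right)} = \frac{1}{8913 + \left(-20 + 2^{2} + \frac{13}{6} \cdot 2\right)} = \frac{1}{8913 + \left(-20 + 4 + \frac{13}{3}\right)} = \frac{1}{8913 - \frac{35}{3}} = \frac{1}{\frac{26704}{3}} = \frac{3}{26704}$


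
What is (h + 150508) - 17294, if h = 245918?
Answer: 379132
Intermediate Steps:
(h + 150508) - 17294 = (245918 + 150508) - 17294 = 396426 - 17294 = 379132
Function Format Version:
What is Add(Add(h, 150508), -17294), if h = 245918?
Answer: 379132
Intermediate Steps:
Add(Add(h, 150508), -17294) = Add(Add(245918, 150508), -17294) = Add(396426, -17294) = 379132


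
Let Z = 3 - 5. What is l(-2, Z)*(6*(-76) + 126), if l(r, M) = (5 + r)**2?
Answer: -2970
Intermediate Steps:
Z = -2
l(-2, Z)*(6*(-76) + 126) = (5 - 2)**2*(6*(-76) + 126) = 3**2*(-456 + 126) = 9*(-330) = -2970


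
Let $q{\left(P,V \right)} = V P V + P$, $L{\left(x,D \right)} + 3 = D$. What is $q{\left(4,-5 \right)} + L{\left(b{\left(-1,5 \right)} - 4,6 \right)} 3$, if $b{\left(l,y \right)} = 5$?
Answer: $113$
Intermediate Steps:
$L{\left(x,D \right)} = -3 + D$
$q{\left(P,V \right)} = P + P V^{2}$ ($q{\left(P,V \right)} = P V V + P = P V^{2} + P = P + P V^{2}$)
$q{\left(4,-5 \right)} + L{\left(b{\left(-1,5 \right)} - 4,6 \right)} 3 = 4 \left(1 + \left(-5\right)^{2}\right) + \left(-3 + 6\right) 3 = 4 \left(1 + 25\right) + 3 \cdot 3 = 4 \cdot 26 + 9 = 104 + 9 = 113$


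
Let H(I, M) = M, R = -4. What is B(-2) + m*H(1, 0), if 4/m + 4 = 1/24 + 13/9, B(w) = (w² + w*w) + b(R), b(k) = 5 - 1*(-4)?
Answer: 17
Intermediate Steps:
b(k) = 9 (b(k) = 5 + 4 = 9)
B(w) = 9 + 2*w² (B(w) = (w² + w*w) + 9 = (w² + w²) + 9 = 2*w² + 9 = 9 + 2*w²)
m = -288/181 (m = 4/(-4 + (1/24 + 13/9)) = 4/(-4 + 107/72) = 4/(-181/72) = 4*(-72/181) = -288/181 ≈ -1.5912)
B(-2) + m*H(1, 0) = (9 + 2*(-2)²) - 288/181*0 = (9 + 2*4) + 0 = (9 + 8) + 0 = 17 + 0 = 17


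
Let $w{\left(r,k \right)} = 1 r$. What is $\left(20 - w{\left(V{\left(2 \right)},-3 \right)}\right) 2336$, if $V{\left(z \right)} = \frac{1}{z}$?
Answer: $45552$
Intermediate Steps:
$w{\left(r,k \right)} = r$
$\left(20 - w{\left(V{\left(2 \right)},-3 \right)}\right) 2336 = \left(20 - \frac{1}{2}\right) 2336 = \frac{39}{2} \cdot 2336 = 45552$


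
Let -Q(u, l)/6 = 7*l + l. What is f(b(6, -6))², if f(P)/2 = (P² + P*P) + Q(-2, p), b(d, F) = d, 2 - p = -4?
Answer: 186624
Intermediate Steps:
p = 6 (p = 2 - 1*(-4) = 2 + 4 = 6)
Q(u, l) = -48*l (Q(u, l) = -6*(7*l + l) = -48*l)
f(P) = -576 + 4*P² (f(P) = 2*((P² + P*P) - 48*6) = 2*((P² + P²) - 288) = 2*(2*P² - 288) = 2*(-288 + 2*P²) = -576 + 4*P²)
f(b(6, -6))² = (-576 + 4*6²)² = (-576 + 4*36)² = (-576 + 144)² = (-432)² = 186624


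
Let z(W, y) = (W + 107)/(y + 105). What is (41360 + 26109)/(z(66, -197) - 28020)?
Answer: -6207148/2578013 ≈ -2.4077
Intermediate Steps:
z(W, y) = (107 + W)/(105 + y)
(41360 + 26109)/(z(66, -197) - 28020) = (41360 + 26109)/((107 + 66)/(105 - 197) - 28020) = 67469/(173/(-92) - 28020) = 67469/(-1/92*173 - 28020) = 67469/(-173/92 - 28020) = 67469/(-2578013/92) = 67469*(-92/2578013) = -6207148/2578013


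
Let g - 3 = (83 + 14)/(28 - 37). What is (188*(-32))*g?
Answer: 421120/9 ≈ 46791.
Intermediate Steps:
g = -70/9 (g = 3 + (83 + 14)/(28 - 37) = 3 + 97/(-9) = 3 + 97*(-1/9) = 3 - 97/9 = -70/9 ≈ -7.7778)
(188*(-32))*g = (188*(-32))*(-70/9) = -6016*(-70/9) = 421120/9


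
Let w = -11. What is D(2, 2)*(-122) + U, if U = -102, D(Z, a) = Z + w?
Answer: 996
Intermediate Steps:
D(Z, a) = -11 + Z (D(Z, a) = Z - 11 = -11 + Z)
D(2, 2)*(-122) + U = (-11 + 2)*(-122) - 102 = -9*(-122) - 102 = 1098 - 102 = 996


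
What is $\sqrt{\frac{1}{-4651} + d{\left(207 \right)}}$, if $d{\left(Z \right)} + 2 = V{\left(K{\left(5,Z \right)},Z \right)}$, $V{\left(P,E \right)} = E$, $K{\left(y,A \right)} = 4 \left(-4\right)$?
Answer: $\frac{\sqrt{4434514554}}{4651} \approx 14.318$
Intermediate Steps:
$K{\left(y,A \right)} = -16$
$d{\left(Z \right)} = -2 + Z$
$\sqrt{\frac{1}{-4651} + d{\left(207 \right)}} = \sqrt{\frac{1}{-4651} + \left(-2 + 207\right)} = \sqrt{- \frac{1}{4651} + 205} = \sqrt{\frac{953454}{4651}} = \frac{\sqrt{4434514554}}{4651}$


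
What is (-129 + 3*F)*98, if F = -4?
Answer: -13818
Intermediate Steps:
(-129 + 3*F)*98 = (-129 + 3*(-4))*98 = (-129 - 12)*98 = -141*98 = -13818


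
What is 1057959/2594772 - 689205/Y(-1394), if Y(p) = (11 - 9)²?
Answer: -24837855617/144154 ≈ -1.7230e+5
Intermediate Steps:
Y(p) = 4 (Y(p) = 2² = 4)
1057959/2594772 - 689205/Y(-1394) = 1057959/2594772 - 689205/4 = 1057959*(1/2594772) - 689205*¼ = 117551/288308 - 689205/4 = -24837855617/144154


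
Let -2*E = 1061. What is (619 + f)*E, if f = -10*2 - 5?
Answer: -315117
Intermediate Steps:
f = -25 (f = -20 - 5 = -25)
E = -1061/2 (E = -1/2*1061 = -1061/2 ≈ -530.50)
(619 + f)*E = (619 - 25)*(-1061/2) = 594*(-1061/2) = -315117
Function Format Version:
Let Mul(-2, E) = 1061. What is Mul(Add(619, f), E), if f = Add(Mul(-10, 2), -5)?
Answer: -315117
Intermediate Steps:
f = -25 (f = Add(-20, -5) = -25)
E = Rational(-1061, 2) (E = Mul(Rational(-1, 2), 1061) = Rational(-1061, 2) ≈ -530.50)
Mul(Add(619, f), E) = Mul(Add(619, -25), Rational(-1061, 2)) = Mul(594, Rational(-1061, 2)) = -315117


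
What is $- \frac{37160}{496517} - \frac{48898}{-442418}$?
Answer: $\frac{3919217693}{109834029053} \approx 0.035683$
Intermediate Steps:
$- \frac{37160}{496517} - \frac{48898}{-442418} = \left(-37160\right) \frac{1}{496517} - - \frac{24449}{221209} = - \frac{37160}{496517} + \frac{24449}{221209} = \frac{3919217693}{109834029053}$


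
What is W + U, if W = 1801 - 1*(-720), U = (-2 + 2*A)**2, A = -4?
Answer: 2621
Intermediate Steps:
U = 100 (U = (-2 + 2*(-4))**2 = (-2 - 8)**2 = (-10)**2 = 100)
W = 2521 (W = 1801 + 720 = 2521)
W + U = 2521 + 100 = 2621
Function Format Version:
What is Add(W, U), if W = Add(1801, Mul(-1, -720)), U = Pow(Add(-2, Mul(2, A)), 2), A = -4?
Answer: 2621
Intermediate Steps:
U = 100 (U = Pow(Add(-2, Mul(2, -4)), 2) = Pow(Add(-2, -8), 2) = Pow(-10, 2) = 100)
W = 2521 (W = Add(1801, 720) = 2521)
Add(W, U) = Add(2521, 100) = 2621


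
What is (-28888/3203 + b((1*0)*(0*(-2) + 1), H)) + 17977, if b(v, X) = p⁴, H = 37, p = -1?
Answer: 57554646/3203 ≈ 17969.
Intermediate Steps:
b(v, X) = 1 (b(v, X) = (-1)⁴ = 1)
(-28888/3203 + b((1*0)*(0*(-2) + 1), H)) + 17977 = (-28888/3203 + 1) + 17977 = -25685/3203 + 17977 = 57554646/3203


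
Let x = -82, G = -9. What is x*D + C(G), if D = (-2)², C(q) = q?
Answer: -337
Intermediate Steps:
D = 4
x*D + C(G) = -82*4 - 9 = -328 - 9 = -337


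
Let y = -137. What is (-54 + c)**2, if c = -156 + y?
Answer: 120409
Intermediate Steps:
c = -293 (c = -156 - 137 = -293)
(-54 + c)**2 = (-54 - 293)**2 = (-347)**2 = 120409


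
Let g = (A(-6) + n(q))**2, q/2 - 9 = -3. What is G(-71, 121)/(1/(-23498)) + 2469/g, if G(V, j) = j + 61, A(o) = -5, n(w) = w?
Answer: -209552695/49 ≈ -4.2766e+6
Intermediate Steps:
q = 12 (q = 18 + 2*(-3) = 18 - 6 = 12)
G(V, j) = 61 + j
g = 49 (g = (-5 + 12)**2 = 7**2 = 49)
G(-71, 121)/(1/(-23498)) + 2469/g = (61 + 121)/(1/(-23498)) + 2469/49 = 182/(-1/23498) + 2469*(1/49) = 182*(-23498) + 2469/49 = -4276636 + 2469/49 = -209552695/49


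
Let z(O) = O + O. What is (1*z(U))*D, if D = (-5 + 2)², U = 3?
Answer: 54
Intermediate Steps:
z(O) = 2*O
D = 9 (D = (-3)² = 9)
(1*z(U))*D = (1*(2*3))*9 = (1*6)*9 = 6*9 = 54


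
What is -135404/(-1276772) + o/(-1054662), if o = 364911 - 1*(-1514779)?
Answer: -40305894772/24045766269 ≈ -1.6762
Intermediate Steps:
o = 1879690 (o = 364911 + 1514779 = 1879690)
-135404/(-1276772) + o/(-1054662) = -135404/(-1276772) + 1879690/(-1054662) = -135404*(-1/1276772) + 1879690*(-1/1054662) = 33851/319193 - 939845/527331 = -40305894772/24045766269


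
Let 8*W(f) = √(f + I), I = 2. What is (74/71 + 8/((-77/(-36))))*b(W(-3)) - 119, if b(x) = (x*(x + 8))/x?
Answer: -441405/5467 + 13073*I/21868 ≈ -80.74 + 0.59781*I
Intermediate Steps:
W(f) = √(2 + f)/8 (W(f) = √(f + 2)/8 = √(2 + f)/8)
b(x) = 8 + x (b(x) = (x*(8 + x))/x = 8 + x)
(74/71 + 8/((-77/(-36))))*b(W(-3)) - 119 = (74/71 + 8/((-77/(-36))))*(8 + √(2 - 3)/8) - 119 = (74*(1/71) + 8/((-77*(-1/36))))*(8 + √(-1)/8) - 119 = (74/71 + 8/(77/36))*(8 + I/8) - 119 = (74/71 + 8*(36/77))*(8 + I/8) - 119 = (74/71 + 288/77)*(8 + I/8) - 119 = 26146*(8 + I/8)/5467 - 119 = (209168/5467 + 13073*I/21868) - 119 = -441405/5467 + 13073*I/21868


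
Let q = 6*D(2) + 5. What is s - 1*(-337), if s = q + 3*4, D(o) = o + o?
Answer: 378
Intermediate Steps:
D(o) = 2*o
q = 29 (q = 6*(2*2) + 5 = 6*4 + 5 = 24 + 5 = 29)
s = 41 (s = 29 + 3*4 = 29 + 12 = 41)
s - 1*(-337) = 41 - 1*(-337) = 41 + 337 = 378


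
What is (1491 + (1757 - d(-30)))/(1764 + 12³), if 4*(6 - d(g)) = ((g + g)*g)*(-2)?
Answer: 1171/1746 ≈ 0.67068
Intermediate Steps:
d(g) = 6 + g² (d(g) = 6 - (g + g)*g*(-2)/4 = 6 - (2*g)*g*(-2)/4 = 6 - 2*g²*(-2)/4 = 6 - (-1)*g² = 6 + g²)
(1491 + (1757 - d(-30)))/(1764 + 12³) = (1491 + (1757 - (6 + (-30)²)))/(1764 + 12³) = (1491 + (1757 - (6 + 900)))/(1764 + 1728) = (1491 + (1757 - 1*906))/3492 = (1491 + (1757 - 906))*(1/3492) = (1491 + 851)*(1/3492) = 2342*(1/3492) = 1171/1746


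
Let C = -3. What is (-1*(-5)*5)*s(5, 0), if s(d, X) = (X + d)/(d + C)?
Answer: 125/2 ≈ 62.500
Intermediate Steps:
s(d, X) = (X + d)/(-3 + d) (s(d, X) = (X + d)/(d - 3) = (X + d)/(-3 + d))
(-1*(-5)*5)*s(5, 0) = (-1*(-5)*5)*((0 + 5)/(-3 + 5)) = (5*5)*(5/2) = 25*((½)*5) = 25*(5/2) = 125/2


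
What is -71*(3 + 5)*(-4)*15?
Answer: 34080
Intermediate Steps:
-71*(3 + 5)*(-4)*15 = -568*(-4)*15 = -71*(-32)*15 = 2272*15 = 34080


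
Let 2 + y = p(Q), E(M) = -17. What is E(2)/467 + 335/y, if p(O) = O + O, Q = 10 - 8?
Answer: 156411/934 ≈ 167.46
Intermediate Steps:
Q = 2
p(O) = 2*O
y = 2 (y = -2 + 2*2 = -2 + 4 = 2)
E(2)/467 + 335/y = -17/467 + 335/2 = 156411/934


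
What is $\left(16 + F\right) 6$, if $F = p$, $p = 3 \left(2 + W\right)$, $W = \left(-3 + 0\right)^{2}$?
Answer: $294$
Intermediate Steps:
$W = 9$ ($W = \left(-3\right)^{2} = 9$)
$p = 33$ ($p = 3 \left(2 + 9\right) = 3 \cdot 11 = 33$)
$F = 33$
$\left(16 + F\right) 6 = \left(16 + 33\right) 6 = 49 \cdot 6 = 294$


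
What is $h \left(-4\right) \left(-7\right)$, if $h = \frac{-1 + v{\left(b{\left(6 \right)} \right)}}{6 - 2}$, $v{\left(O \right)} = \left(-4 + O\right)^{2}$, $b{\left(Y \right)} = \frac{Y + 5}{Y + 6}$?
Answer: $\frac{8575}{144} \approx 59.549$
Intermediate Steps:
$b{\left(Y \right)} = \frac{5 + Y}{6 + Y}$
$h = \frac{1225}{576}$ ($h = \frac{-1 + \left(-4 + \frac{5 + 6}{6 + 6}\right)^{2}}{6 - 2} = \frac{-1 + \left(-4 + \frac{1}{12} \cdot 11\right)^{2}}{4} = \left(-1 + \left(-4 + \frac{1}{12} \cdot 11\right)^{2}\right) \frac{1}{4} = \left(-1 + \left(-4 + \frac{11}{12}\right)^{2}\right) \frac{1}{4} = \left(-1 + \left(- \frac{37}{12}\right)^{2}\right) \frac{1}{4} = \left(-1 + \frac{1369}{144}\right) \frac{1}{4} = \frac{1225}{144} \cdot \frac{1}{4} = \frac{1225}{576} \approx 2.1267$)
$h \left(-4\right) \left(-7\right) = \frac{1225}{576} \left(-4\right) \left(-7\right) = \left(- \frac{1225}{144}\right) \left(-7\right) = \frac{8575}{144}$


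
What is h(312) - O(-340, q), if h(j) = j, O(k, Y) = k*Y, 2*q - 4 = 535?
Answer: 91942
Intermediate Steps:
q = 539/2 (q = 2 + (½)*535 = 2 + 535/2 = 539/2 ≈ 269.50)
O(k, Y) = Y*k
h(312) - O(-340, q) = 312 - 539*(-340)/2 = 312 - 1*(-91630) = 312 + 91630 = 91942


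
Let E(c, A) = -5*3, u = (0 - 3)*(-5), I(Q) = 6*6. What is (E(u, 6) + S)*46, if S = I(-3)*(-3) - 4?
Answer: -5842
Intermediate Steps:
I(Q) = 36
u = 15 (u = -3*(-5) = 15)
E(c, A) = -15
S = -112 (S = 36*(-3) - 4 = -108 - 4 = -112)
(E(u, 6) + S)*46 = (-15 - 112)*46 = -127*46 = -5842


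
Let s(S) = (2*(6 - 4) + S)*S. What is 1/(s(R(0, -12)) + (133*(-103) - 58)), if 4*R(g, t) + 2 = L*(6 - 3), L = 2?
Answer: -1/13752 ≈ -7.2717e-5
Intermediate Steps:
R(g, t) = 1 (R(g, t) = -½ + (2*(6 - 3))/4 = -½ + (2*3)/4 = -½ + (¼)*6 = -½ + 3/2 = 1)
s(S) = S*(4 + S) (s(S) = (2*2 + S)*S = (4 + S)*S = S*(4 + S))
1/(s(R(0, -12)) + (133*(-103) - 58)) = 1/(1*(4 + 1) + (133*(-103) - 58)) = 1/(1*5 + (-13699 - 58)) = 1/(5 - 13757) = 1/(-13752) = -1/13752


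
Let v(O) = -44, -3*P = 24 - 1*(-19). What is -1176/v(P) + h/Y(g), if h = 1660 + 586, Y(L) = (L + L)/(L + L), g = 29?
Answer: 25000/11 ≈ 2272.7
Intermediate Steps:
P = -43/3 (P = -(24 - 1*(-19))/3 = -(24 + 19)/3 = -⅓*43 = -43/3 ≈ -14.333)
Y(L) = 1 (Y(L) = (2*L)/((2*L)) = (2*L)*(1/(2*L)) = 1)
h = 2246
-1176/v(P) + h/Y(g) = -1176/(-44) + 2246/1 = -1176*(-1/44) + 2246*1 = 294/11 + 2246 = 25000/11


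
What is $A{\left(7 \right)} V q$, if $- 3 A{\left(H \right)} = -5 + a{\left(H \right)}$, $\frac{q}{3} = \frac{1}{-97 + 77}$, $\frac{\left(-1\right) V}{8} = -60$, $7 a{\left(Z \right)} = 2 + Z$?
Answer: $- \frac{624}{7} \approx -89.143$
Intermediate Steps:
$a{\left(Z \right)} = \frac{2}{7} + \frac{Z}{7}$ ($a{\left(Z \right)} = \frac{2 + Z}{7} = \frac{2}{7} + \frac{Z}{7}$)
$V = 480$ ($V = \left(-8\right) \left(-60\right) = 480$)
$q = - \frac{3}{20}$ ($q = \frac{3}{-97 + 77} = \frac{3}{-20} = 3 \left(- \frac{1}{20}\right) = - \frac{3}{20} \approx -0.15$)
$A{\left(H \right)} = \frac{11}{7} - \frac{H}{21}$ ($A{\left(H \right)} = - \frac{-5 + \left(\frac{2}{7} + \frac{H}{7}\right)}{3} = - \frac{- \frac{33}{7} + \frac{H}{7}}{3} = \frac{11}{7} - \frac{H}{21}$)
$A{\left(7 \right)} V q = \left(\frac{11}{7} - \frac{1}{3}\right) 480 \left(- \frac{3}{20}\right) = \frac{26}{21} \cdot 480 \left(- \frac{3}{20}\right) = \frac{4160}{7} \left(- \frac{3}{20}\right) = - \frac{624}{7}$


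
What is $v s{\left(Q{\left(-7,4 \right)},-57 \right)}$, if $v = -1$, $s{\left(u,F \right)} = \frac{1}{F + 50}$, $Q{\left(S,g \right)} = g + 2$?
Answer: $\frac{1}{7} \approx 0.14286$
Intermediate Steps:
$Q{\left(S,g \right)} = 2 + g$
$s{\left(u,F \right)} = \frac{1}{50 + F}$
$v s{\left(Q{\left(-7,4 \right)},-57 \right)} = - \frac{1}{50 - 57} = - \frac{1}{-7} = \left(-1\right) \left(- \frac{1}{7}\right) = \frac{1}{7}$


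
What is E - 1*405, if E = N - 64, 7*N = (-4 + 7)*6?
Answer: -3265/7 ≈ -466.43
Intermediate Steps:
N = 18/7 (N = ((-4 + 7)*6)/7 = (3*6)/7 = (⅐)*18 = 18/7 ≈ 2.5714)
E = -430/7 (E = 18/7 - 64 = -430/7 ≈ -61.429)
E - 1*405 = -430/7 - 1*405 = -430/7 - 405 = -3265/7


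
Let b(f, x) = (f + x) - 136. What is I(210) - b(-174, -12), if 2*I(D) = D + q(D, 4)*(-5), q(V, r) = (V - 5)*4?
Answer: -1623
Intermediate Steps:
q(V, r) = -20 + 4*V (q(V, r) = (-5 + V)*4 = -20 + 4*V)
b(f, x) = -136 + f + x
I(D) = 50 - 19*D/2 (I(D) = (D + (-20 + 4*D)*(-5))/2 = (D + (100 - 20*D))/2 = (100 - 19*D)/2 = 50 - 19*D/2)
I(210) - b(-174, -12) = (50 - 19/2*210) - (-136 - 174 - 12) = (50 - 1995) - 1*(-322) = -1945 + 322 = -1623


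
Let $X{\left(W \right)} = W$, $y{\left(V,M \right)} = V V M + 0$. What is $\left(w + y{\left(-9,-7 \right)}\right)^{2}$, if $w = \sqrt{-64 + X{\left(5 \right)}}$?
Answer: $\left(-567 + i \sqrt{59}\right)^{2} \approx 3.2143 \cdot 10^{5} - 8710.4 i$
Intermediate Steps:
$y{\left(V,M \right)} = M V^{2}$ ($y{\left(V,M \right)} = V^{2} M + 0 = M V^{2} + 0 = M V^{2}$)
$w = i \sqrt{59}$ ($w = \sqrt{-64 + 5} = \sqrt{-59} = i \sqrt{59} \approx 7.6811 i$)
$\left(w + y{\left(-9,-7 \right)}\right)^{2} = \left(i \sqrt{59} - 7 \left(-9\right)^{2}\right)^{2} = \left(i \sqrt{59} - 567\right)^{2} = \left(-567 + i \sqrt{59}\right)^{2}$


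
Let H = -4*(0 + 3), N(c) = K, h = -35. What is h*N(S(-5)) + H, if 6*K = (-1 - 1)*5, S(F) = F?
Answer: 139/3 ≈ 46.333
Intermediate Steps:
K = -5/3 (K = ((-1 - 1)*5)/6 = (-2*5)/6 = (⅙)*(-10) = -5/3 ≈ -1.6667)
N(c) = -5/3
H = -12 (H = -4*3 = -12)
h*N(S(-5)) + H = -35*(-5/3) - 12 = 175/3 - 12 = 139/3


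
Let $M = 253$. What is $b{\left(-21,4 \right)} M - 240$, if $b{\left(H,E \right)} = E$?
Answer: $772$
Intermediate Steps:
$b{\left(-21,4 \right)} M - 240 = 4 \cdot 253 - 240 = 1012 - 240 = 772$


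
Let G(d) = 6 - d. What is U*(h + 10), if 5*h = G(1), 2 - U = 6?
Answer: -44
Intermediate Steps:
U = -4 (U = 2 - 1*6 = 2 - 6 = -4)
h = 1 (h = (6 - 1*1)/5 = (6 - 1)/5 = (⅕)*5 = 1)
U*(h + 10) = -4*(1 + 10) = -4*11 = -44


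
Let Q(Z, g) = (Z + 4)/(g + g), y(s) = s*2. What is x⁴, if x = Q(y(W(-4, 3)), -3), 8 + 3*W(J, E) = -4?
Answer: 16/81 ≈ 0.19753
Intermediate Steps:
W(J, E) = -4 (W(J, E) = -8/3 + (⅓)*(-4) = -8/3 - 4/3 = -4)
y(s) = 2*s
Q(Z, g) = (4 + Z)/(2*g) (Q(Z, g) = (4 + Z)/((2*g)) = (4 + Z)*(1/(2*g)) = (4 + Z)/(2*g))
x = ⅔ (x = (½)*(4 + 2*(-4))/(-3) = (½)*(-⅓)*(4 - 8) = (½)*(-⅓)*(-4) = ⅔ ≈ 0.66667)
x⁴ = (⅔)⁴ = 16/81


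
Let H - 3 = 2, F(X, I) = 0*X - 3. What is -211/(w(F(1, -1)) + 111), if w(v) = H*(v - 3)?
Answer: -211/81 ≈ -2.6049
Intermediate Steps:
F(X, I) = -3 (F(X, I) = 0 - 3 = -3)
H = 5 (H = 3 + 2 = 5)
w(v) = -15 + 5*v (w(v) = 5*(v - 3) = 5*(-3 + v) = -15 + 5*v)
-211/(w(F(1, -1)) + 111) = -211/((-15 + 5*(-3)) + 111) = -211/((-15 - 15) + 111) = -211/(-30 + 111) = -211/81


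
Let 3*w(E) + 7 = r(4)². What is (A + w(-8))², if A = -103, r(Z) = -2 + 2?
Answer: 99856/9 ≈ 11095.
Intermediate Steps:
r(Z) = 0
w(E) = -7/3 (w(E) = -7/3 + (⅓)*0² = -7/3 + (⅓)*0 = -7/3 + 0 = -7/3)
(A + w(-8))² = (-103 - 7/3)² = (-316/3)² = 99856/9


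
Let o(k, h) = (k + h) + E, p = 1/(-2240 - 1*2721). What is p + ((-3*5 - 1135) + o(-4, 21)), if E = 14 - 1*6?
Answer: -5581126/4961 ≈ -1125.0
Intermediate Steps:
p = -1/4961 (p = 1/(-2240 - 2721) = 1/(-4961) = -1/4961 ≈ -0.00020157)
E = 8 (E = 14 - 6 = 8)
o(k, h) = 8 + h + k (o(k, h) = (k + h) + 8 = (h + k) + 8 = 8 + h + k)
p + ((-3*5 - 1135) + o(-4, 21)) = -1/4961 + ((-3*5 - 1135) + (8 + 21 - 4)) = -1/4961 + ((-15 - 1135) + 25) = -1/4961 + (-1150 + 25) = -1/4961 - 1125 = -5581126/4961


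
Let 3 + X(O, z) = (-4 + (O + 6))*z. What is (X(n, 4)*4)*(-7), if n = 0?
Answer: -140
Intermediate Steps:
X(O, z) = -3 + z*(2 + O) (X(O, z) = -3 + (-4 + (O + 6))*z = -3 + (-4 + (6 + O))*z = -3 + (2 + O)*z = -3 + z*(2 + O))
(X(n, 4)*4)*(-7) = ((-3 + 2*4 + 0*4)*4)*(-7) = ((-3 + 8 + 0)*4)*(-7) = (5*4)*(-7) = 20*(-7) = -140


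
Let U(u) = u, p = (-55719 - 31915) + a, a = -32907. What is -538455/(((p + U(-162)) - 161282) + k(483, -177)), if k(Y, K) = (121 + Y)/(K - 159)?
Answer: 45230220/23686891 ≈ 1.9095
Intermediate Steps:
p = -120541 (p = (-55719 - 31915) - 32907 = -87634 - 32907 = -120541)
k(Y, K) = (121 + Y)/(-159 + K)
-538455/(((p + U(-162)) - 161282) + k(483, -177)) = -538455/(((-120541 - 162) - 161282) + (121 + 483)/(-159 - 177)) = -538455/((-120703 - 161282) + 604/(-336)) = -538455/(-281985 - 1/336*604) = -538455/(-281985 - 151/84) = -538455/(-23686891/84) = -538455*(-84/23686891) = 45230220/23686891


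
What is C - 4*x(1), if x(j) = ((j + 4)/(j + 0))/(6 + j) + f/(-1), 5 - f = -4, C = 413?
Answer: 3123/7 ≈ 446.14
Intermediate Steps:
f = 9 (f = 5 - 1*(-4) = 5 + 4 = 9)
x(j) = -9 + (4 + j)/(j*(6 + j)) (x(j) = ((j + 4)/(j + 0))/(6 + j) + 9/(-1) = ((4 + j)/j)/(6 + j) + 9*(-1) = ((4 + j)/j)/(6 + j) - 9 = (4 + j)/(j*(6 + j)) - 9 = -9 + (4 + j)/(j*(6 + j)))
C - 4*x(1) = 413 - 4*(4 - 53*1 - 9*1²)/(1*(6 + 1)) = 413 - 4*(4 - 53 - 9*1)/7 = 413 - 4*(4 - 53 - 9)/7 = 413 - 4*(-58)/7 = 413 - 4*(-58/7) = 413 + 232/7 = 3123/7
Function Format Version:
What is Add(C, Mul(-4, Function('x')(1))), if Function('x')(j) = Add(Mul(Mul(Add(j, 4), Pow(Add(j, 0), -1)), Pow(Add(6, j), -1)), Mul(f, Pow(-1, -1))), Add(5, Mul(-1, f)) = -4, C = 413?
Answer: Rational(3123, 7) ≈ 446.14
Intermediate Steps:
f = 9 (f = Add(5, Mul(-1, -4)) = Add(5, 4) = 9)
Function('x')(j) = Add(-9, Mul(Pow(j, -1), Pow(Add(6, j), -1), Add(4, j))) (Function('x')(j) = Add(Mul(Mul(Add(j, 4), Pow(Add(j, 0), -1)), Pow(Add(6, j), -1)), Mul(9, Pow(-1, -1))) = Add(Mul(Mul(Add(4, j), Pow(j, -1)), Pow(Add(6, j), -1)), Mul(9, -1)) = Add(Mul(Mul(Pow(j, -1), Add(4, j)), Pow(Add(6, j), -1)), -9) = Add(Mul(Pow(j, -1), Pow(Add(6, j), -1), Add(4, j)), -9) = Add(-9, Mul(Pow(j, -1), Pow(Add(6, j), -1), Add(4, j))))
Add(C, Mul(-4, Function('x')(1))) = Add(413, Mul(-4, Mul(Pow(1, -1), Pow(Add(6, 1), -1), Add(4, Mul(-53, 1), Mul(-9, Pow(1, 2)))))) = Add(413, Mul(-4, Mul(1, Pow(7, -1), Add(4, -53, Mul(-9, 1))))) = Add(413, Mul(-4, Mul(1, Rational(1, 7), Add(4, -53, -9)))) = Add(413, Mul(-4, Mul(1, Rational(1, 7), -58))) = Add(413, Mul(-4, Rational(-58, 7))) = Add(413, Rational(232, 7)) = Rational(3123, 7)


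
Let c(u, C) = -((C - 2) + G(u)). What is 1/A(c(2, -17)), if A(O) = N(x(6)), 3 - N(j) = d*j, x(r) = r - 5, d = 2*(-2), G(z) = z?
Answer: 1/7 ≈ 0.14286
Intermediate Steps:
d = -4
c(u, C) = 2 - C - u (c(u, C) = -((C - 2) + u) = -((-2 + C) + u) = -(-2 + C + u) = 2 - C - u)
x(r) = -5 + r
N(j) = 3 + 4*j (N(j) = 3 - (-4)*j = 3 + 4*j)
A(O) = 7 (A(O) = 3 + 4*(-5 + 6) = 3 + 4*1 = 3 + 4 = 7)
1/A(c(2, -17)) = 1/7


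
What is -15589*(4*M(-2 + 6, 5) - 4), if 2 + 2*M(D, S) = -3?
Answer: 218246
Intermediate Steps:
M(D, S) = -5/2 (M(D, S) = -1 + (1/2)*(-3) = -1 - 3/2 = -5/2)
-15589*(4*M(-2 + 6, 5) - 4) = -15589*(4*(-5/2) - 4) = -15589*(-10 - 4) = -15589*(-14) = 218246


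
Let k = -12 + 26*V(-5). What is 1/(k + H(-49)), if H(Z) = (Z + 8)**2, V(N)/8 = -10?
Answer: -1/411 ≈ -0.0024331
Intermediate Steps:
V(N) = -80 (V(N) = 8*(-10) = -80)
H(Z) = (8 + Z)**2
k = -2092 (k = -12 + 26*(-80) = -12 - 2080 = -2092)
1/(k + H(-49)) = 1/(-2092 + (8 - 49)**2) = 1/(-2092 + (-41)**2) = 1/(-2092 + 1681) = 1/(-411) = -1/411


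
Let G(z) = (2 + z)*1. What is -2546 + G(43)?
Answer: -2501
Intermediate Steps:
G(z) = 2 + z
-2546 + G(43) = -2546 + (2 + 43) = -2546 + 45 = -2501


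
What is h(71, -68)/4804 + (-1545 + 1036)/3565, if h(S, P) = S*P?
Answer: -4914264/4281565 ≈ -1.1478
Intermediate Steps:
h(S, P) = P*S
h(71, -68)/4804 + (-1545 + 1036)/3565 = -68*71/4804 + (-1545 + 1036)/3565 = -4828*1/4804 - 509*1/3565 = -1207/1201 - 509/3565 = -4914264/4281565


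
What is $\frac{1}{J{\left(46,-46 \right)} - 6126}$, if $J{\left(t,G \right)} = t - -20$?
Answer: $- \frac{1}{6060} \approx -0.00016502$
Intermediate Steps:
$J{\left(t,G \right)} = 20 + t$ ($J{\left(t,G \right)} = t + 20 = 20 + t$)
$\frac{1}{J{\left(46,-46 \right)} - 6126} = \frac{1}{\left(20 + 46\right) - 6126} = \frac{1}{66 - 6126} = \frac{1}{-6060} = - \frac{1}{6060}$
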